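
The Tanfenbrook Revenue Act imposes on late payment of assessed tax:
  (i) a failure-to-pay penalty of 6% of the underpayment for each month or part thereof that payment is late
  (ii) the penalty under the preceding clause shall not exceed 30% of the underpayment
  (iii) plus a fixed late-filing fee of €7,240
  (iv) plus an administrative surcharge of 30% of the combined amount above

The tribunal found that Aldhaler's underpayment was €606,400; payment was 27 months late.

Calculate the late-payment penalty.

Accrued rate: 6% × 27 = 162%, capped at 30% → 30%
Failure-to-pay penalty: 30% of €606,400 = €181,920
Penalty before surcharge: €181,920 + €7,240 = €189,160
Administrative surcharge: 30% of €189,160 = €56,748
Total penalty: €189,160 + €56,748 = €245,908

€245,908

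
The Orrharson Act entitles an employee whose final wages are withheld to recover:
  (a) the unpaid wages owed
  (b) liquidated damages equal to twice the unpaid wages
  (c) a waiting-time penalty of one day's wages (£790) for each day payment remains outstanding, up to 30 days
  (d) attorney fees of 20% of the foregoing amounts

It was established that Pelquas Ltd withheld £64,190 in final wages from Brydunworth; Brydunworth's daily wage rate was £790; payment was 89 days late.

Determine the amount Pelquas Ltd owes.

Doubled: 2 × £64,190 = £128,380
Penalty days: min(89, 30) = 30
Waiting-time penalty: 30 × £790 = £23,700
Subtotal: £64,190 + £128,380 + £23,700 = £216,270
Attorney fees: 20% of £216,270 = £43,254
Total award: £216,270 + £43,254 = £259,524

£259,524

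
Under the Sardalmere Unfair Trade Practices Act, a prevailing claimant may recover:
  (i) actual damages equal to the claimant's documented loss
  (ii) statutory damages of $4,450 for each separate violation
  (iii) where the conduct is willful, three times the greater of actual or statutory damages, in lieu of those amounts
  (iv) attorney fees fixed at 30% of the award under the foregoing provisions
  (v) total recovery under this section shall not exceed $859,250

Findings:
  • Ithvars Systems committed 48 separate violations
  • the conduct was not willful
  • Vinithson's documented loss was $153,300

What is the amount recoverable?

$476,970

Statutory damages: 48 × $4,450 = $213,600
Conduct not willful: the in-lieu enhancement does not apply.
Actual plus statutory damages: $153,300 + $213,600 = $366,900
Attorney fees: 30% of $366,900 = $110,070
Total before cap: $366,900 + $110,070 = $476,970
Cap at $859,250: $476,970 is within the cap, no reduction.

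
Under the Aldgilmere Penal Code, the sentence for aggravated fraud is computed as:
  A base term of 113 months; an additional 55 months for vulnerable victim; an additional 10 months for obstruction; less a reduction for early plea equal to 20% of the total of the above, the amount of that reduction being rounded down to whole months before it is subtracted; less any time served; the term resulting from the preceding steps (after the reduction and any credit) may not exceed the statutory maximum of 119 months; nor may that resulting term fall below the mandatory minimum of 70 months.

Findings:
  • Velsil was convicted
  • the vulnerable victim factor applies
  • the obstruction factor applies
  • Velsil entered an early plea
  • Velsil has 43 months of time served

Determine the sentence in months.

100 months

Vulnerable victim enhancement: +55 months
Obstruction enhancement: +10 months
Adjusted term: 113 months + 55 months + 10 months = 178 months
Early plea reduction: 20% of 178 months = 35 months (rounded down)
After reduction: 178 − 35 = 143 months
Less time served: 143 months − 43 months = 100 months
Cap at 119 months: 100 months is within the cap, no reduction.
Minimum 70 months: 100 months meets the minimum, no increase.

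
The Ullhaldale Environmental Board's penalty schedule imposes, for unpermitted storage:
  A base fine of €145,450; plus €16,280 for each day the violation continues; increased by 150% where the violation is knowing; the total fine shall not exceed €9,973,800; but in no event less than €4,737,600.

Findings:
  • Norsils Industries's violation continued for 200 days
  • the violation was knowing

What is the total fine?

€8,503,625

Per-day component: 200 × €16,280 = €3,256,000
Base plus per-day: €145,450 + €3,256,000 = €3,401,450
Enhancement: 150% of €3,401,450 = €5,102,175
Enhanced fine: €3,401,450 + €5,102,175 = €8,503,625
Cap at €9,973,800: €8,503,625 is within the cap, no reduction.
Minimum €4,737,600: €8,503,625 meets the minimum, no increase.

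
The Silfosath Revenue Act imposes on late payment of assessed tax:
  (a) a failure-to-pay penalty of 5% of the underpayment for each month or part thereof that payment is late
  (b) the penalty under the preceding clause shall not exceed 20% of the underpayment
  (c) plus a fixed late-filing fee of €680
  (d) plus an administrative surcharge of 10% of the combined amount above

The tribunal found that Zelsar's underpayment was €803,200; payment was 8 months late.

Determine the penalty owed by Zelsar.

Accrued rate: 5% × 8 = 40%, capped at 20% → 20%
Failure-to-pay penalty: 20% of €803,200 = €160,640
Penalty before surcharge: €160,640 + €680 = €161,320
Administrative surcharge: 10% of €161,320 = €16,132
Total penalty: €161,320 + €16,132 = €177,452

Penalty: €177,452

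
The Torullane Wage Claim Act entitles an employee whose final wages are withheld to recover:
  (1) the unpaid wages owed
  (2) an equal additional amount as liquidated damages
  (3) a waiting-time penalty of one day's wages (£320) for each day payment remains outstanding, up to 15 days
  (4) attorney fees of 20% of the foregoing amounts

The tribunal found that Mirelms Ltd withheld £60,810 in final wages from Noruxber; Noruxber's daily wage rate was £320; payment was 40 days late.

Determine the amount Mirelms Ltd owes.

Liquidated damages (equal amount): £60,810
Penalty days: min(40, 15) = 15
Waiting-time penalty: 15 × £320 = £4,800
Subtotal: £60,810 + £60,810 + £4,800 = £126,420
Attorney fees: 20% of £126,420 = £25,284
Total award: £126,420 + £25,284 = £151,704

£151,704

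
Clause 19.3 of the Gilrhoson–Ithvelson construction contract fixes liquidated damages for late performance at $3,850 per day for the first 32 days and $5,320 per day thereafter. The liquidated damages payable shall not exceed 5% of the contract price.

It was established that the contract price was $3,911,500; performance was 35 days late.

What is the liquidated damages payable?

First 32 days: 32 × $3,850 = $123,200
Remaining days: (35 − 32) × $5,320 = $15,960
Accrued per-day damages: $123,200 + $15,960 = $139,160
Cap: 5% of $3,911,500 = $195,575
Cap at $195,575: $139,160 is within the cap, no reduction.

$139,160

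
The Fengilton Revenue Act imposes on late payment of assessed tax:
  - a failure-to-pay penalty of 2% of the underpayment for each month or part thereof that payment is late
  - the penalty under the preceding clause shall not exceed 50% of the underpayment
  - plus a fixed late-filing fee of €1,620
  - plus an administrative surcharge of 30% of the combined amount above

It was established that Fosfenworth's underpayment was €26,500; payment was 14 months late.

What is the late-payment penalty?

€11,752

Accrued rate: 2% × 14 = 28%, capped at 50% → 28%
Failure-to-pay penalty: 28% of €26,500 = €7,420
Penalty before surcharge: €7,420 + €1,620 = €9,040
Administrative surcharge: 30% of €9,040 = €2,712
Total penalty: €9,040 + €2,712 = €11,752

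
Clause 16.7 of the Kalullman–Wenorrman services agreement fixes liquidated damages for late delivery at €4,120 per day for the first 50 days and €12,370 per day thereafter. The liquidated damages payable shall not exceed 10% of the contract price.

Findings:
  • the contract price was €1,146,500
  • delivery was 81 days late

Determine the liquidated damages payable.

First 50 days: 50 × €4,120 = €206,000
Remaining days: (81 − 50) × €12,370 = €383,470
Accrued per-day damages: €206,000 + €383,470 = €589,470
Cap: 10% of €1,146,500 = €114,650
Cap at €114,650: €589,470 exceeds the cap → €114,650

€114,650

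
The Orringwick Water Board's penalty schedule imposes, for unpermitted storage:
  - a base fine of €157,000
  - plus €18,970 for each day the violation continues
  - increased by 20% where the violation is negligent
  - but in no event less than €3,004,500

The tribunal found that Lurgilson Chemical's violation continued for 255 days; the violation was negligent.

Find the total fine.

€5,993,220

Per-day component: 255 × €18,970 = €4,837,350
Base plus per-day: €157,000 + €4,837,350 = €4,994,350
Enhancement: 20% of €4,994,350 = €998,870
Enhanced fine: €4,994,350 + €998,870 = €5,993,220
Minimum €3,004,500: €5,993,220 meets the minimum, no increase.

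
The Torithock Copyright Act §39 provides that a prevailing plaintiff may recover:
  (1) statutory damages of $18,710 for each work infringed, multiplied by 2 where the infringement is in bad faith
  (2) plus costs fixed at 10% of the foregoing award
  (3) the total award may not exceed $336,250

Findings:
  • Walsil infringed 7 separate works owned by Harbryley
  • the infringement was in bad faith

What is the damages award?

Statutory damages: 7 × $18,710 = $130,970
Doubled: 2 × $130,970 = $261,940
Costs: 10% of $261,940 = $26,194
Award plus costs: $261,940 + $26,194 = $288,134
Cap at $336,250: $288,134 is within the cap, no reduction.

$288,134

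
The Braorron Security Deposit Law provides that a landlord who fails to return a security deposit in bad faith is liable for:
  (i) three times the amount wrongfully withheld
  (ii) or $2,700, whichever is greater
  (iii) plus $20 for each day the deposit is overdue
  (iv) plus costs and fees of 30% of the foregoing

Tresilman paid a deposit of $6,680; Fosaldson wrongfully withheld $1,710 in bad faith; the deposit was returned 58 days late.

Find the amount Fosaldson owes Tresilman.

Trebled: 3 × $1,710 = $5,130
Minimum $2,700: $5,130 meets the minimum, no increase.
Late-return penalty: 58 × $20 = $1,160
Damages plus late penalty: $5,130 + $1,160 = $6,290
Costs and fees: 30% of $6,290 = $1,887
Total recovery: $6,290 + $1,887 = $8,177

Recovery: $8,177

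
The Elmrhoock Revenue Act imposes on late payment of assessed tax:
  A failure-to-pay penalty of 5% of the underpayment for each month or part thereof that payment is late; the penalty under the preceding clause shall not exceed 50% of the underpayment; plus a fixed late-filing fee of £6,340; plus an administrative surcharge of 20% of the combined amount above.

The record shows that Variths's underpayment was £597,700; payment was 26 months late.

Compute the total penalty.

£366,228

Accrued rate: 5% × 26 = 130%, capped at 50% → 50%
Failure-to-pay penalty: 50% of £597,700 = £298,850
Penalty before surcharge: £298,850 + £6,340 = £305,190
Administrative surcharge: 20% of £305,190 = £61,038
Total penalty: £305,190 + £61,038 = £366,228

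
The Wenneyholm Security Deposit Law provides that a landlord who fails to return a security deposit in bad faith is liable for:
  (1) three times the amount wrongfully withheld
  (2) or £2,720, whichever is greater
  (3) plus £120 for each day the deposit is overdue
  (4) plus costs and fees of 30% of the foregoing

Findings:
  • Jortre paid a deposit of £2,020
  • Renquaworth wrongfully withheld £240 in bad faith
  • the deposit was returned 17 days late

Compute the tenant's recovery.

£6,188

Trebled: 3 × £240 = £720
Minimum £2,720: £720 is below the minimum → £2,720
Late-return penalty: 17 × £120 = £2,040
Damages plus late penalty: £2,720 + £2,040 = £4,760
Costs and fees: 30% of £4,760 = £1,428
Total recovery: £4,760 + £1,428 = £6,188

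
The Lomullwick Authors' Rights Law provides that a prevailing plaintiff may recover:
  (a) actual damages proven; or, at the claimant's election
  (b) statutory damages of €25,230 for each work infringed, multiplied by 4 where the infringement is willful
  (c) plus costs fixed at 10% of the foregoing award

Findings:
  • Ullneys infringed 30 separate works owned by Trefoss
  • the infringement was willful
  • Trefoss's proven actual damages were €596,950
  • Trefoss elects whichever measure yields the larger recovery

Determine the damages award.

Award: €3,330,360

Statutory damages: 30 × €25,230 = €756,900
Multiplied by 4: 4 × €756,900 = €3,027,600
Greater of actual damages (€596,950) or enhanced statutory damages (€3,027,600): €3,027,600
Costs: 10% of €3,027,600 = €302,760
Award plus costs: €3,027,600 + €302,760 = €3,330,360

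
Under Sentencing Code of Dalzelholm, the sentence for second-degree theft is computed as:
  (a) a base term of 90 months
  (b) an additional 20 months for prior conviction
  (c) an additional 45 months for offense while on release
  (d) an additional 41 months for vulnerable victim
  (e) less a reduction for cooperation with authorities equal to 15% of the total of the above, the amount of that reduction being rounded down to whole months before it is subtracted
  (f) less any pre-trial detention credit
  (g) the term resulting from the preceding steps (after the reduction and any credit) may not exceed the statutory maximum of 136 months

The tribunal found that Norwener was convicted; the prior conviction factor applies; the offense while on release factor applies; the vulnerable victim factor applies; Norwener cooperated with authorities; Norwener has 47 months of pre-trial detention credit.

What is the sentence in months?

Prior conviction enhancement: +20 months
Offense while on release enhancement: +45 months
Vulnerable victim enhancement: +41 months
Adjusted term: 90 months + 20 months + 45 months + 41 months = 196 months
Cooperation with authorities reduction: 15% of 196 months = 29 months (rounded down)
After reduction: 196 − 29 = 167 months
Less pre-trial detention credit: 167 months − 47 months = 120 months
Cap at 136 months: 120 months is within the cap, no reduction.

120 months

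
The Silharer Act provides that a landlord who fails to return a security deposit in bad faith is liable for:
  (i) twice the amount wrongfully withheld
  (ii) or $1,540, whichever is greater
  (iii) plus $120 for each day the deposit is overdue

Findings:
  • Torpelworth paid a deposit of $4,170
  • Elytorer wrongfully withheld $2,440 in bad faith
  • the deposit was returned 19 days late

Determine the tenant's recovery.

Recovery: $7,160

Doubled: 2 × $2,440 = $4,880
Minimum $1,540: $4,880 meets the minimum, no increase.
Late-return penalty: 19 × $120 = $2,280
Damages plus late penalty: $4,880 + $2,280 = $7,160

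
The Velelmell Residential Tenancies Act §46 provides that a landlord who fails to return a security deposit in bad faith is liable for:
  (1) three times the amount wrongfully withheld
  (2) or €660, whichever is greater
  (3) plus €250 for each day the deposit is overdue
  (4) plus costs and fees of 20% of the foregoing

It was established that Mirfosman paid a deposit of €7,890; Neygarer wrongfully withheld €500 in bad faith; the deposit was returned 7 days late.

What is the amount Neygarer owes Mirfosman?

€3,900

Trebled: 3 × €500 = €1,500
Minimum €660: €1,500 meets the minimum, no increase.
Late-return penalty: 7 × €250 = €1,750
Damages plus late penalty: €1,500 + €1,750 = €3,250
Costs and fees: 20% of €3,250 = €650
Total recovery: €3,250 + €650 = €3,900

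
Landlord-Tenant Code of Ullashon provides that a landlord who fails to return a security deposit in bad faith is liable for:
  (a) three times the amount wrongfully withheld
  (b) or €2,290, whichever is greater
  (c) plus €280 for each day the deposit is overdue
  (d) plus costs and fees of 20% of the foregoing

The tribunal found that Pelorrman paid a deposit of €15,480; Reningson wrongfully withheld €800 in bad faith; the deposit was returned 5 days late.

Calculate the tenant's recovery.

€4,560

Trebled: 3 × €800 = €2,400
Minimum €2,290: €2,400 meets the minimum, no increase.
Late-return penalty: 5 × €280 = €1,400
Damages plus late penalty: €2,400 + €1,400 = €3,800
Costs and fees: 20% of €3,800 = €760
Total recovery: €3,800 + €760 = €4,560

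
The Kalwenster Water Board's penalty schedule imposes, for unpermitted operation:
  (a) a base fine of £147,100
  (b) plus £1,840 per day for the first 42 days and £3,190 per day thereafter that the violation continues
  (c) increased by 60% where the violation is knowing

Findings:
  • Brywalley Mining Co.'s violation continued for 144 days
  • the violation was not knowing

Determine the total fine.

First 42 days: 42 × £1,840 = £77,280
Remaining days: (144 − 42) × £3,190 = £325,380
Per-day component: £77,280 + £325,380 = £402,660
Base plus per-day: £147,100 + £402,660 = £549,760
The violation was not knowing: no 60% increase.

£549,760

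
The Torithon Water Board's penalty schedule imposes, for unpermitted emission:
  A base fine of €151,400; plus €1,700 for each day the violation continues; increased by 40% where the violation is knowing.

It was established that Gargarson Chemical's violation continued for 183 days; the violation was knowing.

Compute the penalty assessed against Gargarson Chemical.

€647,500

Per-day component: 183 × €1,700 = €311,100
Base plus per-day: €151,400 + €311,100 = €462,500
Enhancement: 40% of €462,500 = €185,000
Enhanced fine: €462,500 + €185,000 = €647,500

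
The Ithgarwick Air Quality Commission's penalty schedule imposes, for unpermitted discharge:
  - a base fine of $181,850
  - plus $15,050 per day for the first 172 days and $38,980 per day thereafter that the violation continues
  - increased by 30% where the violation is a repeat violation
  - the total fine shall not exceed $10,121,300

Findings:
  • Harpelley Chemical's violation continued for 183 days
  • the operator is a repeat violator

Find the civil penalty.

First 172 days: 172 × $15,050 = $2,588,600
Remaining days: (183 − 172) × $38,980 = $428,780
Per-day component: $2,588,600 + $428,780 = $3,017,380
Base plus per-day: $181,850 + $3,017,380 = $3,199,230
Enhancement: 30% of $3,199,230 = $959,769
Enhanced fine: $3,199,230 + $959,769 = $4,158,999
Cap at $10,121,300: $4,158,999 is within the cap, no reduction.

$4,158,999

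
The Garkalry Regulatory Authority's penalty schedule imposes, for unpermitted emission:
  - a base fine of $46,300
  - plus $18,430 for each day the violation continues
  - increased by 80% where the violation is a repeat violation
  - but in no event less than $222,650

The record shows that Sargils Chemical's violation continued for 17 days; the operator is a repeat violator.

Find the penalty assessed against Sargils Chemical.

Civil penalty: $647,298

Per-day component: 17 × $18,430 = $313,310
Base plus per-day: $46,300 + $313,310 = $359,610
Enhancement: 80% of $359,610 = $287,688
Enhanced fine: $359,610 + $287,688 = $647,298
Minimum $222,650: $647,298 meets the minimum, no increase.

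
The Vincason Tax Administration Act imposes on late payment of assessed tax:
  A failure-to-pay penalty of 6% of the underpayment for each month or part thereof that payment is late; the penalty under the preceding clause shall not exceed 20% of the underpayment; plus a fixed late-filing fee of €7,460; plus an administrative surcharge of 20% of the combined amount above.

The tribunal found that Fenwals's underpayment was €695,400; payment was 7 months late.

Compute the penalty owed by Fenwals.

Accrued rate: 6% × 7 = 42%, capped at 20% → 20%
Failure-to-pay penalty: 20% of €695,400 = €139,080
Penalty before surcharge: €139,080 + €7,460 = €146,540
Administrative surcharge: 20% of €146,540 = €29,308
Total penalty: €146,540 + €29,308 = €175,848

€175,848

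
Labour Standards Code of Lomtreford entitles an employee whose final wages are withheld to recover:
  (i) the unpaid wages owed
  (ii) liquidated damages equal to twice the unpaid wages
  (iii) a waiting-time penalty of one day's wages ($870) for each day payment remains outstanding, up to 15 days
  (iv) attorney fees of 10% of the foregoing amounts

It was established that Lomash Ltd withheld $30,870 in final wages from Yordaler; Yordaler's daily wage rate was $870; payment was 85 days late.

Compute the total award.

Total award: $116,226

Doubled: 2 × $30,870 = $61,740
Penalty days: min(85, 15) = 15
Waiting-time penalty: 15 × $870 = $13,050
Subtotal: $30,870 + $61,740 + $13,050 = $105,660
Attorney fees: 10% of $105,660 = $10,566
Total award: $105,660 + $10,566 = $116,226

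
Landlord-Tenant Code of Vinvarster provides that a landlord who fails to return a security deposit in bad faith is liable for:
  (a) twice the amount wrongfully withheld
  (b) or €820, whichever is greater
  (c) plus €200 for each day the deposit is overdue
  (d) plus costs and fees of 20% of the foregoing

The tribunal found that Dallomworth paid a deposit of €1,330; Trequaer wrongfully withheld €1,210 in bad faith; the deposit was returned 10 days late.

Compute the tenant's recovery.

Recovery: €5,304

Doubled: 2 × €1,210 = €2,420
Minimum €820: €2,420 meets the minimum, no increase.
Late-return penalty: 10 × €200 = €2,000
Damages plus late penalty: €2,420 + €2,000 = €4,420
Costs and fees: 20% of €4,420 = €884
Total recovery: €4,420 + €884 = €5,304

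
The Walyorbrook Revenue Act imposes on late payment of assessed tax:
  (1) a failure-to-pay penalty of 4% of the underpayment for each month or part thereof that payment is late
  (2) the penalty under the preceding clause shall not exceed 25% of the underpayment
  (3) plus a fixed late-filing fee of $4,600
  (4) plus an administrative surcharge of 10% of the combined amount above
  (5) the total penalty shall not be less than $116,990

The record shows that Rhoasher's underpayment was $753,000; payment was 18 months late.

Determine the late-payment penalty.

Accrued rate: 4% × 18 = 72%, capped at 25% → 25%
Failure-to-pay penalty: 25% of $753,000 = $188,250
Penalty before surcharge: $188,250 + $4,600 = $192,850
Administrative surcharge: 10% of $192,850 = $19,285
Total penalty: $192,850 + $19,285 = $212,135
Minimum $116,990: $212,135 meets the minimum, no increase.

$212,135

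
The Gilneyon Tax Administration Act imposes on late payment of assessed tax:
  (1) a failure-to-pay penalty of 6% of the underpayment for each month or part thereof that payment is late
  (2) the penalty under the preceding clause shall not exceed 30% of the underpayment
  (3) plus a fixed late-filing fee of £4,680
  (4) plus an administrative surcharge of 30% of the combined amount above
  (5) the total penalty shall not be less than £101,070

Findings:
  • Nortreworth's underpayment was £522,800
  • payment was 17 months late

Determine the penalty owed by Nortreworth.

Accrued rate: 6% × 17 = 102%, capped at 30% → 30%
Failure-to-pay penalty: 30% of £522,800 = £156,840
Penalty before surcharge: £156,840 + £4,680 = £161,520
Administrative surcharge: 30% of £161,520 = £48,456
Total penalty: £161,520 + £48,456 = £209,976
Minimum £101,070: £209,976 meets the minimum, no increase.

£209,976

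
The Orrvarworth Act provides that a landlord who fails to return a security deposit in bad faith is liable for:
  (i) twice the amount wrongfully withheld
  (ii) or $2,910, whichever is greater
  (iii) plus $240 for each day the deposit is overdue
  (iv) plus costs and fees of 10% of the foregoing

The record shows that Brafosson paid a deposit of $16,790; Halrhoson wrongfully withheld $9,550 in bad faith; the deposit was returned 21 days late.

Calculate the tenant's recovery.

Doubled: 2 × $9,550 = $19,100
Minimum $2,910: $19,100 meets the minimum, no increase.
Late-return penalty: 21 × $240 = $5,040
Damages plus late penalty: $19,100 + $5,040 = $24,140
Costs and fees: 10% of $24,140 = $2,414
Total recovery: $24,140 + $2,414 = $26,554

$26,554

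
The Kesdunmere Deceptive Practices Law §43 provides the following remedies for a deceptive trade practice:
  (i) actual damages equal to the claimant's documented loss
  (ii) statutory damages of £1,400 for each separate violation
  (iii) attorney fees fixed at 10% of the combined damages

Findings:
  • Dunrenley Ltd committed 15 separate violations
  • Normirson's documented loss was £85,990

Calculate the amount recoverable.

Total recovery: £117,689

Statutory damages: 15 × £1,400 = £21,000
Combined damages: £85,990 + £21,000 = £106,990
Attorney fees: 10% of £106,990 = £10,699
Total recovery: £106,990 + £10,699 = £117,689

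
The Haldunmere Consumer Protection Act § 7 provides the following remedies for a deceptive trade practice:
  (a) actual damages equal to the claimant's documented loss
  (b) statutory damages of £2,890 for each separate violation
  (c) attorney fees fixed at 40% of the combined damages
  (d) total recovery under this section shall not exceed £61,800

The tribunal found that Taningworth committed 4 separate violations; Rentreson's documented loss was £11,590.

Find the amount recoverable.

£32,410

Statutory damages: 4 × £2,890 = £11,560
Combined damages: £11,590 + £11,560 = £23,150
Attorney fees: 40% of £23,150 = £9,260
Total before cap: £23,150 + £9,260 = £32,410
Cap at £61,800: £32,410 is within the cap, no reduction.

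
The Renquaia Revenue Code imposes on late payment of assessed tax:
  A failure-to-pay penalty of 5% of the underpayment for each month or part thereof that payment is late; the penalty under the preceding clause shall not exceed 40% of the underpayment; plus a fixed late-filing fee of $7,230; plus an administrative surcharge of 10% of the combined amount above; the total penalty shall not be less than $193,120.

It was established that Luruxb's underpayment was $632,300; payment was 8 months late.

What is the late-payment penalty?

Accrued rate: 5% × 8 = 40%, capped at 40% → 40%
Failure-to-pay penalty: 40% of $632,300 = $252,920
Penalty before surcharge: $252,920 + $7,230 = $260,150
Administrative surcharge: 10% of $260,150 = $26,015
Total penalty: $260,150 + $26,015 = $286,165
Minimum $193,120: $286,165 meets the minimum, no increase.

$286,165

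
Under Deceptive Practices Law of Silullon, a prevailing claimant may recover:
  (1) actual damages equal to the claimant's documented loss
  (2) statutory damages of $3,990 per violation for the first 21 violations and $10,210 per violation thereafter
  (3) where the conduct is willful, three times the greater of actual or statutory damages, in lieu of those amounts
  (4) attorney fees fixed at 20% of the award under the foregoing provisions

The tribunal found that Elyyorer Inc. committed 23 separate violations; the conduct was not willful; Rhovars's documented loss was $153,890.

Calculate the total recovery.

First 21 violations: 21 × $3,990 = $83,790
Remaining violations: (23 − 21) × $10,210 = $20,420
Statutory damages: $83,790 + $20,420 = $104,210
Conduct not willful: the in-lieu enhancement does not apply.
Actual plus statutory damages: $153,890 + $104,210 = $258,100
Attorney fees: 20% of $258,100 = $51,620
Total recovery: $258,100 + $51,620 = $309,720

$309,720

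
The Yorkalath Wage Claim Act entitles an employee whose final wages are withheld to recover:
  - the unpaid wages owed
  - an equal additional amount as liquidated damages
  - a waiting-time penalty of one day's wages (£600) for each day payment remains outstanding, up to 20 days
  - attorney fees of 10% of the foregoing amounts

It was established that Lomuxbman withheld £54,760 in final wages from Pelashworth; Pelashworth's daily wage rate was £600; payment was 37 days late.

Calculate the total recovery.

£133,672

Liquidated damages (equal amount): £54,760
Penalty days: min(37, 20) = 20
Waiting-time penalty: 20 × £600 = £12,000
Subtotal: £54,760 + £54,760 + £12,000 = £121,520
Attorney fees: 10% of £121,520 = £12,152
Total award: £121,520 + £12,152 = £133,672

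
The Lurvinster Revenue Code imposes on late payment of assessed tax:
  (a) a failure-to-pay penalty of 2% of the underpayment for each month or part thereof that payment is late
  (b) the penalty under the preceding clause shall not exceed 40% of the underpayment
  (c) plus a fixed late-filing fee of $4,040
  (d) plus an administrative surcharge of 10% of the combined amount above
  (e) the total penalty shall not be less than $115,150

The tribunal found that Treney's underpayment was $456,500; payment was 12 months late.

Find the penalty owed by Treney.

Penalty: $124,960

Accrued rate: 2% × 12 = 24%, capped at 40% → 24%
Failure-to-pay penalty: 24% of $456,500 = $109,560
Penalty before surcharge: $109,560 + $4,040 = $113,600
Administrative surcharge: 10% of $113,600 = $11,360
Total penalty: $113,600 + $11,360 = $124,960
Minimum $115,150: $124,960 meets the minimum, no increase.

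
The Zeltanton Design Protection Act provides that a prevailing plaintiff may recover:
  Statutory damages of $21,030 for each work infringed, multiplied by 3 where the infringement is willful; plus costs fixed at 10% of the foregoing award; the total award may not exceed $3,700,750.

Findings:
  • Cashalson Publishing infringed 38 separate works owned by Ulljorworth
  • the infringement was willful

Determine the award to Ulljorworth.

$2,637,162

Statutory damages: 38 × $21,030 = $799,140
Trebled: 3 × $799,140 = $2,397,420
Costs: 10% of $2,397,420 = $239,742
Award plus costs: $2,397,420 + $239,742 = $2,637,162
Cap at $3,700,750: $2,637,162 is within the cap, no reduction.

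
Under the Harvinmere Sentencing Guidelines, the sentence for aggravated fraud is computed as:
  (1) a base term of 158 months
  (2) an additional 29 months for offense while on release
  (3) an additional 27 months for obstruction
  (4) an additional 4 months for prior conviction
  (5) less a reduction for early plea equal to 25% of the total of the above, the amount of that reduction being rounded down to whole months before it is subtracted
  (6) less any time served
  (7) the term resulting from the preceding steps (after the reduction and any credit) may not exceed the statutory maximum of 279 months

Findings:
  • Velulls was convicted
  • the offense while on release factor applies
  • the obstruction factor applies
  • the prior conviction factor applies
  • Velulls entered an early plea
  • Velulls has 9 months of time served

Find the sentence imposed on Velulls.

Offense while on release enhancement: +29 months
Obstruction enhancement: +27 months
Prior conviction enhancement: +4 months
Adjusted term: 158 months + 29 months + 27 months + 4 months = 218 months
Early plea reduction: 25% of 218 months = 54 months (rounded down)
After reduction: 218 − 54 = 164 months
Less time served: 164 months − 9 months = 155 months
Cap at 279 months: 155 months is within the cap, no reduction.

Sentence: 155 months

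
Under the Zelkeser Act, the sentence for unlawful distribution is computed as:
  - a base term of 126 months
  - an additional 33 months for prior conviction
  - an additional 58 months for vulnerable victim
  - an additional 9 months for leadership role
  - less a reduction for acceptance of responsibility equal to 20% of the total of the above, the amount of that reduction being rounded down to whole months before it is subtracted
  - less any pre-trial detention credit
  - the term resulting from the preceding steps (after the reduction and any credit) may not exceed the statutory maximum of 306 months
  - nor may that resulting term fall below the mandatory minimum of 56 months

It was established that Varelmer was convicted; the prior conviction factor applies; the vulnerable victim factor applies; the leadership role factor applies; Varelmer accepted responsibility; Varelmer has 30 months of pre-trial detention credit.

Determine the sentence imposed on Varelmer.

Sentence: 151 months

Prior conviction enhancement: +33 months
Vulnerable victim enhancement: +58 months
Leadership role enhancement: +9 months
Adjusted term: 126 months + 33 months + 58 months + 9 months = 226 months
Acceptance of responsibility reduction: 20% of 226 months = 45 months (rounded down)
After reduction: 226 − 45 = 181 months
Less pre-trial detention credit: 181 months − 30 months = 151 months
Cap at 306 months: 151 months is within the cap, no reduction.
Minimum 56 months: 151 months meets the minimum, no increase.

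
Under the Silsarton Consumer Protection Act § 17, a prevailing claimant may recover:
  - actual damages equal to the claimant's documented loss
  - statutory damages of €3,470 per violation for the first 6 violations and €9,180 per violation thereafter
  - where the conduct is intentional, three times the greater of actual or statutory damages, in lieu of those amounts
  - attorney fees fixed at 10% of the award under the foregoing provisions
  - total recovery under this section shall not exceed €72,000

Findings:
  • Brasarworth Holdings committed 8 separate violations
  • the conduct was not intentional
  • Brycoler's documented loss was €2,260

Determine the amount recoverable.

Total recovery: €45,584

First 6 violations: 6 × €3,470 = €20,820
Remaining violations: (8 − 6) × €9,180 = €18,360
Statutory damages: €20,820 + €18,360 = €39,180
Conduct not intentional: the in-lieu enhancement does not apply.
Actual plus statutory damages: €2,260 + €39,180 = €41,440
Attorney fees: 10% of €41,440 = €4,144
Total before cap: €41,440 + €4,144 = €45,584
Cap at €72,000: €45,584 is within the cap, no reduction.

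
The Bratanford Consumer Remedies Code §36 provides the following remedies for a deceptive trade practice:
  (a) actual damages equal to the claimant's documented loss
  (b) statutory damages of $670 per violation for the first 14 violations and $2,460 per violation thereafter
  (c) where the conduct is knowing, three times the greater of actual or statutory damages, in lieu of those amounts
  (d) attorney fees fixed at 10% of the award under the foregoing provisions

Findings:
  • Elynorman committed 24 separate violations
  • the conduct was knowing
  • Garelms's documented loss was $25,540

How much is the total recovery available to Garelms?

$112,134

First 14 violations: 14 × $670 = $9,380
Remaining violations: (24 − 14) × $2,460 = $24,600
Statutory damages: $9,380 + $24,600 = $33,980
Greater of actual damages ($25,540) or statutory damages ($33,980): $33,980
Trebled: 3 × $33,980 = $101,940
Attorney fees: 10% of $101,940 = $10,194
Total recovery: $101,940 + $10,194 = $112,134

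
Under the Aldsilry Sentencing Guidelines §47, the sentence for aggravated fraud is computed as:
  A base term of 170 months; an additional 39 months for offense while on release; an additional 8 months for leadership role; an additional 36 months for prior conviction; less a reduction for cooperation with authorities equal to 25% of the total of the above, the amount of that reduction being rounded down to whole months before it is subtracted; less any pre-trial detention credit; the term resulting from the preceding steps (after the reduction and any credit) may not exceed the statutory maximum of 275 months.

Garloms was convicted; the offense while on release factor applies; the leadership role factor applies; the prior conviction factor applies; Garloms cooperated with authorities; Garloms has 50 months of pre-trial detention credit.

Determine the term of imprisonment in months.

Offense while on release enhancement: +39 months
Leadership role enhancement: +8 months
Prior conviction enhancement: +36 months
Adjusted term: 170 months + 39 months + 8 months + 36 months = 253 months
Cooperation with authorities reduction: 25% of 253 months = 63 months (rounded down)
After reduction: 253 − 63 = 190 months
Less pre-trial detention credit: 190 months − 50 months = 140 months
Cap at 275 months: 140 months is within the cap, no reduction.

Sentence: 140 months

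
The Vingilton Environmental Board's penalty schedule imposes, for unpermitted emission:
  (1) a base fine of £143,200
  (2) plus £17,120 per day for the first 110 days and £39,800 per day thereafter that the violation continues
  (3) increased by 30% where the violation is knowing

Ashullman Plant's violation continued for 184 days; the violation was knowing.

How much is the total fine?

£6,463,080

First 110 days: 110 × £17,120 = £1,883,200
Remaining days: (184 − 110) × £39,800 = £2,945,200
Per-day component: £1,883,200 + £2,945,200 = £4,828,400
Base plus per-day: £143,200 + £4,828,400 = £4,971,600
Enhancement: 30% of £4,971,600 = £1,491,480
Enhanced fine: £4,971,600 + £1,491,480 = £6,463,080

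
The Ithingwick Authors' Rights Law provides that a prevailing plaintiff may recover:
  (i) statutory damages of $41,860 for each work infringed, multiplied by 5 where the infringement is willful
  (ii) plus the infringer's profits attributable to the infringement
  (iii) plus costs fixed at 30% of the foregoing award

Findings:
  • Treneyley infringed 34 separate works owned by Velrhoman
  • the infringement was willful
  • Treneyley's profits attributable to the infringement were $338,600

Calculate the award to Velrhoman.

$9,691,240

Statutory damages: 34 × $41,860 = $1,423,240
Multiplied by 5: 5 × $1,423,240 = $7,116,200
Combined award: $7,116,200 + $338,600 = $7,454,800
Costs: 30% of $7,454,800 = $2,236,440
Award plus costs: $7,454,800 + $2,236,440 = $9,691,240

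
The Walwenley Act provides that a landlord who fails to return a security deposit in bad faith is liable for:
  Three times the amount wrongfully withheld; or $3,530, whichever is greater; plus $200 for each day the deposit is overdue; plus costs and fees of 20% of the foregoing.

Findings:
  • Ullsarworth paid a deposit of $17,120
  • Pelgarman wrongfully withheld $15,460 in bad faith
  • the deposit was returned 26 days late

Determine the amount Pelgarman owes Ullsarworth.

$61,896

Trebled: 3 × $15,460 = $46,380
Minimum $3,530: $46,380 meets the minimum, no increase.
Late-return penalty: 26 × $200 = $5,200
Damages plus late penalty: $46,380 + $5,200 = $51,580
Costs and fees: 20% of $51,580 = $10,316
Total recovery: $51,580 + $10,316 = $61,896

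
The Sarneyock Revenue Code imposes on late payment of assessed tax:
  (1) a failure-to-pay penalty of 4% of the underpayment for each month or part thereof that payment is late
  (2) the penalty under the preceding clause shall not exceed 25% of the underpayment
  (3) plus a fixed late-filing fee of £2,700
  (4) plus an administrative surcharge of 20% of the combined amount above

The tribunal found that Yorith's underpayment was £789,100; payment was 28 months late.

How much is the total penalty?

£239,970

Accrued rate: 4% × 28 = 112%, capped at 25% → 25%
Failure-to-pay penalty: 25% of £789,100 = £197,275
Penalty before surcharge: £197,275 + £2,700 = £199,975
Administrative surcharge: 20% of £199,975 = £39,995
Total penalty: £199,975 + £39,995 = £239,970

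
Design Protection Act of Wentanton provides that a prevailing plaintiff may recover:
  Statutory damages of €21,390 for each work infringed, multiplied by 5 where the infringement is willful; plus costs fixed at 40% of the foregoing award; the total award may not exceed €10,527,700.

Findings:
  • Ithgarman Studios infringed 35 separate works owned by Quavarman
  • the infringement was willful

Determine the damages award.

Award: €5,240,550

Statutory damages: 35 × €21,390 = €748,650
Multiplied by 5: 5 × €748,650 = €3,743,250
Costs: 40% of €3,743,250 = €1,497,300
Award plus costs: €3,743,250 + €1,497,300 = €5,240,550
Cap at €10,527,700: €5,240,550 is within the cap, no reduction.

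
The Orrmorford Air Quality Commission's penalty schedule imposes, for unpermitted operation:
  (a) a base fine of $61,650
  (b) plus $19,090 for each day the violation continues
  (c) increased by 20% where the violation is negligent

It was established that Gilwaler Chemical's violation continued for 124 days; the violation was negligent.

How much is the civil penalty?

$2,914,572

Per-day component: 124 × $19,090 = $2,367,160
Base plus per-day: $61,650 + $2,367,160 = $2,428,810
Enhancement: 20% of $2,428,810 = $485,762
Enhanced fine: $2,428,810 + $485,762 = $2,914,572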